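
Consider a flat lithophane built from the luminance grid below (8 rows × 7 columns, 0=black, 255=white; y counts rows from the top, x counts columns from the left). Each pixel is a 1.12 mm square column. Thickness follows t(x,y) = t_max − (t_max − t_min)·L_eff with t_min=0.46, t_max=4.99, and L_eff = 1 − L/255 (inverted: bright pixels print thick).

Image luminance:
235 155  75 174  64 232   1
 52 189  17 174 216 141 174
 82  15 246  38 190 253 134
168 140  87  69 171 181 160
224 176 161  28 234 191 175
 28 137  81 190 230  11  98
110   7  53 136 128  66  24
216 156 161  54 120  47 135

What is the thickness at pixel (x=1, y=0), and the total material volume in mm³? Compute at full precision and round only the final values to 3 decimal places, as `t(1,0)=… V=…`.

span = t_max - t_min = 4.99 - 0.46 = 4.530
L(1,0) = 155, L_eff = 1 - 155/255 = 0.392157 (inverted)
t(1,0) = 4.99 - 4.530·0.392157 = 3.214
Σt over all 8·7 pixels = 130767/850 ≈ 153.8435294
V = pitch²·Σt = 1.12²·130767/850 = 192.981

t(1,0)=3.214 V=192.981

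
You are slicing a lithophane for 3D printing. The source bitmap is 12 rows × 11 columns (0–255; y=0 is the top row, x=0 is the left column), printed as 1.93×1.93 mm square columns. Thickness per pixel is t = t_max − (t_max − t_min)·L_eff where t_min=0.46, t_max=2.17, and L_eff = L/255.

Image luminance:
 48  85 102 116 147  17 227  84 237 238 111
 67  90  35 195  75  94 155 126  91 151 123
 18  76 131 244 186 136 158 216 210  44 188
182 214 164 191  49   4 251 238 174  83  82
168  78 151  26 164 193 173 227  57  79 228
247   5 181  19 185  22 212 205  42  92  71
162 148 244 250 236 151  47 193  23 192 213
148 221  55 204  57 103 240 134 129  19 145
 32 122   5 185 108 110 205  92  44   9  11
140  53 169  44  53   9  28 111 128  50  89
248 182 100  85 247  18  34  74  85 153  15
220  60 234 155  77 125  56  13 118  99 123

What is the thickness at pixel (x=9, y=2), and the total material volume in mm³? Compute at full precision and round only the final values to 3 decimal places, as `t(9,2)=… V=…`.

t(9,2)=1.875 V=659.557

span = t_max - t_min = 2.17 - 0.46 = 1.710
L(9,2) = 44, L_eff = 44/255 = 0.172549
t(9,2) = 2.17 - 1.710·0.172549 = 1.875
Σt over all 12·11 pixels = 150507/850 ≈ 177.0670588
V = pitch²·Σt = 1.93²·150507/850 = 659.557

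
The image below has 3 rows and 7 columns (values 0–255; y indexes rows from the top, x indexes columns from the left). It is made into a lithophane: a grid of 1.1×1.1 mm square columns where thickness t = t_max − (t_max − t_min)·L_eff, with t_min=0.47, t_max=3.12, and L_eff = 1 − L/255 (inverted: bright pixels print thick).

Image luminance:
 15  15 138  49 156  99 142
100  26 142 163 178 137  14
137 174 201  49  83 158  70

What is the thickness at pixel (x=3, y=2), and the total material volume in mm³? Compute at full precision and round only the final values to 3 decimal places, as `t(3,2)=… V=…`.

span = t_max - t_min = 3.12 - 0.47 = 2.650
L(3,2) = 49, L_eff = 1 - 49/255 = 0.807843 (inverted)
t(3,2) = 3.12 - 2.650·0.807843 = 0.979
Σt over all 3·7 pixels = 6775/204 ≈ 33.2107843
V = pitch²·Σt = 1.1²·6775/204 = 40.185

t(3,2)=0.979 V=40.185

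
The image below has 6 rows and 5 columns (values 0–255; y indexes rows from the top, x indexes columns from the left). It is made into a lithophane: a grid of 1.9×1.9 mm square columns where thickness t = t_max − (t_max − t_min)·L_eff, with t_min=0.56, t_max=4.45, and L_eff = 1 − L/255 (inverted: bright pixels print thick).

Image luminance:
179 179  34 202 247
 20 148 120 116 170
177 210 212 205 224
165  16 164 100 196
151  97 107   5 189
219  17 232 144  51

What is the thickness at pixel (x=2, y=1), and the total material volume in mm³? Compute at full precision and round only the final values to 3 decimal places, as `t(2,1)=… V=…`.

span = t_max - t_min = 4.45 - 0.56 = 3.890
L(2,1) = 120, L_eff = 1 - 120/255 = 0.529412 (inverted)
t(2,1) = 4.45 - 3.890·0.529412 = 2.391
Σt over all 6·5 pixels = 174962/2125 ≈ 82.3350588
V = pitch²·Σt = 1.9²·174962/2125 = 297.230

t(2,1)=2.391 V=297.230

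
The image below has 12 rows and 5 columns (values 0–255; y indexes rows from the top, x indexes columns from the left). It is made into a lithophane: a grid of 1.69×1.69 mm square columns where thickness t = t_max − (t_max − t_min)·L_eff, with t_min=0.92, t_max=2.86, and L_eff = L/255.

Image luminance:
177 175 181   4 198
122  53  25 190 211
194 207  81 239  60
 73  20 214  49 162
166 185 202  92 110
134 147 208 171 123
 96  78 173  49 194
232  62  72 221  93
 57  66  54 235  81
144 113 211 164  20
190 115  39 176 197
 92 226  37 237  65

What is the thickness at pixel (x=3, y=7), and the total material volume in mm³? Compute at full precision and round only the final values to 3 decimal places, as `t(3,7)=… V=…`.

t(3,7)=1.179 V=317.102

span = t_max - t_min = 2.86 - 0.92 = 1.940
L(3,7) = 221, L_eff = 221/255 = 0.866667
t(3,7) = 2.86 - 1.940·0.866667 = 1.179
Σt over all 12·5 pixels = 235931/2125 ≈ 111.0263529
V = pitch²·Σt = 1.69²·235931/2125 = 317.102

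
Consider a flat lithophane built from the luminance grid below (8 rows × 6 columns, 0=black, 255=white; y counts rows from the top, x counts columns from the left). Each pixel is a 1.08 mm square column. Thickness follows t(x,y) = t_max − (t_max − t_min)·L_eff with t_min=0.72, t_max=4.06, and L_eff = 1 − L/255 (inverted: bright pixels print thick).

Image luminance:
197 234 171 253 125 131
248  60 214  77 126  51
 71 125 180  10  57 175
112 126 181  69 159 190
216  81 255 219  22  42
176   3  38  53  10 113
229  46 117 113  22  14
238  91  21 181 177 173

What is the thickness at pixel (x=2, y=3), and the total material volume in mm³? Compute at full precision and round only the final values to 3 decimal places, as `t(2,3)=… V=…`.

span = t_max - t_min = 4.06 - 0.72 = 3.340
L(2,3) = 181, L_eff = 1 - 181/255 = 0.290196 (inverted)
t(2,3) = 4.06 - 3.340·0.290196 = 3.091
Σt over all 8·6 pixels = 720652/6375 ≈ 113.0434510
V = pitch²·Σt = 1.08²·720652/6375 = 131.854

t(2,3)=3.091 V=131.854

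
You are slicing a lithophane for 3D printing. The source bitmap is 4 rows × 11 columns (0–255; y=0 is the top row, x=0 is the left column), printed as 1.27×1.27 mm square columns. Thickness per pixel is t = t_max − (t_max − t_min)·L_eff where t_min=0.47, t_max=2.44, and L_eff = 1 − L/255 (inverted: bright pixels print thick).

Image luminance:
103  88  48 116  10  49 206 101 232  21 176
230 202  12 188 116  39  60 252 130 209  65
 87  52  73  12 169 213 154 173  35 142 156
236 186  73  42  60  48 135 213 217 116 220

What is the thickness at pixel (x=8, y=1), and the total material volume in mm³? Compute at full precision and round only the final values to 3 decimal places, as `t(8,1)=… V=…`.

span = t_max - t_min = 2.44 - 0.47 = 1.970
L(8,1) = 130, L_eff = 1 - 130/255 = 0.490196 (inverted)
t(8,1) = 2.44 - 1.970·0.490196 = 1.474
Σt over all 4·11 pixels = 320789/5100 ≈ 62.8998039
V = pitch²·Σt = 1.27²·320789/5100 = 101.451

t(8,1)=1.474 V=101.451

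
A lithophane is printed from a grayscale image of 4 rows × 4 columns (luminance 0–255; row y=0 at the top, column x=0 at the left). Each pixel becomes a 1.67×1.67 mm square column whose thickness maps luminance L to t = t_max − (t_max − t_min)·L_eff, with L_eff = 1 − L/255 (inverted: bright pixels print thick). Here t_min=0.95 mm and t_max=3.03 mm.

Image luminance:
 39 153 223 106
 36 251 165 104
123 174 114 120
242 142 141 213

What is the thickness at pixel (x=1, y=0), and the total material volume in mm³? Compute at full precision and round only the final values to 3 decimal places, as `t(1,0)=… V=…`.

span = t_max - t_min = 3.03 - 0.95 = 2.080
L(1,0) = 153, L_eff = 1 - 153/255 = 0.400000 (inverted)
t(1,0) = 3.03 - 2.080·0.400000 = 2.198
Σt over all 4·4 pixels = 34.336
V = pitch²·Σt = 1.67²·34.336 = 95.760

t(1,0)=2.198 V=95.760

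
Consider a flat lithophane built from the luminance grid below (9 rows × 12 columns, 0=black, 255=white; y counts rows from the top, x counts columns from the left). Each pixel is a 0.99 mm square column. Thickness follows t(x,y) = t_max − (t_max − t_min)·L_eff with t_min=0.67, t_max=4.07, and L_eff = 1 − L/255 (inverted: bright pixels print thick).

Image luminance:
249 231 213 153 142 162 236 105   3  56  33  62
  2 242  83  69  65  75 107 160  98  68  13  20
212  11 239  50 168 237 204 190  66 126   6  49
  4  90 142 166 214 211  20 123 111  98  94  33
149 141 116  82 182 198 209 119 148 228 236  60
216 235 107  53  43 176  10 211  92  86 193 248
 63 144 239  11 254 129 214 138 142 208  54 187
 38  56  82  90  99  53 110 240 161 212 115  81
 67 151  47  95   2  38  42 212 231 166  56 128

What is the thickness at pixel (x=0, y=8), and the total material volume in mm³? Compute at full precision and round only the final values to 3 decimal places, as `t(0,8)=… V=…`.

span = t_max - t_min = 4.07 - 0.67 = 3.400
L(0,8) = 67, L_eff = 1 - 67/255 = 0.737255 (inverted)
t(0,8) = 4.07 - 3.400·0.737255 = 1.563
Σt over all 9·12 pixels = 251.08
V = pitch²·Σt = 0.99²·251.08 = 246.084

t(0,8)=1.563 V=246.084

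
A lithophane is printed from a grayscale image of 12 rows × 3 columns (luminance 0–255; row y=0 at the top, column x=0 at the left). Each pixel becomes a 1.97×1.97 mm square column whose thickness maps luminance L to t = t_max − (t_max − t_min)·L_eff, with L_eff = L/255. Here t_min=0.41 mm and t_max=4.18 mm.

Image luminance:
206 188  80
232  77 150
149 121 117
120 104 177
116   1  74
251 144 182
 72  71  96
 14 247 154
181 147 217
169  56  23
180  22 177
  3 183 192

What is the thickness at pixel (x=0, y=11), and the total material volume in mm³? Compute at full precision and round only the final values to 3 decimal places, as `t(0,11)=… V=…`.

t(0,11)=4.136 V=314.730

span = t_max - t_min = 4.18 - 0.41 = 3.770
L(0,11) = 3, L_eff = 3/255 = 0.011765
t(0,11) = 4.18 - 3.770·0.011765 = 4.136
Σt over all 12·3 pixels = 2067979/25500 ≈ 81.0972157
V = pitch²·Σt = 1.97²·2067979/25500 = 314.730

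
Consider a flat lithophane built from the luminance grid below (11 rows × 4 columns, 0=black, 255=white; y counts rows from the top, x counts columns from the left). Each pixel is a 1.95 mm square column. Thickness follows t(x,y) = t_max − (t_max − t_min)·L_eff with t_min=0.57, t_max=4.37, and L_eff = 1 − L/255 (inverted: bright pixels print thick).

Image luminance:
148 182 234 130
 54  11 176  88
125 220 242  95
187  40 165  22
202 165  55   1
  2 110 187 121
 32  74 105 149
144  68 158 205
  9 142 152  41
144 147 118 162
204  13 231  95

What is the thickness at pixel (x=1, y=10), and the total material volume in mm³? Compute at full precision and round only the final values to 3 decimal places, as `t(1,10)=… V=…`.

span = t_max - t_min = 4.37 - 0.57 = 3.800
L(1,10) = 13, L_eff = 1 - 13/255 = 0.949020 (inverted)
t(1,10) = 4.37 - 3.800·0.949020 = 0.764
Σt over all 11·4 pixels = 104.88
V = pitch²·Σt = 1.95²·104.88 = 398.806

t(1,10)=0.764 V=398.806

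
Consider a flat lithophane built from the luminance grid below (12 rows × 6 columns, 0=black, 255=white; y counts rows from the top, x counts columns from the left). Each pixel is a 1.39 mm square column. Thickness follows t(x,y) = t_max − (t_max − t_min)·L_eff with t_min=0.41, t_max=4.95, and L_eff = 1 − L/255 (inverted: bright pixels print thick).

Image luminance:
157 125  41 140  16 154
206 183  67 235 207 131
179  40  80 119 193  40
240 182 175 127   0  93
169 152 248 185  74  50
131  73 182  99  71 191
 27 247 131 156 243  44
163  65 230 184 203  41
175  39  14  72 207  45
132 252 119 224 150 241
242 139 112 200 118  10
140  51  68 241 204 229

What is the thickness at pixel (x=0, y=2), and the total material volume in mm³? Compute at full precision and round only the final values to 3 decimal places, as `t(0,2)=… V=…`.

t(0,2)=3.597 V=398.032

span = t_max - t_min = 4.95 - 0.41 = 4.540
L(0,2) = 179, L_eff = 1 - 179/255 = 0.298039 (inverted)
t(0,2) = 4.95 - 4.540·0.298039 = 3.597
Σt over all 12·6 pixels = 2626631/12750 ≈ 206.0102745
V = pitch²·Σt = 1.39²·2626631/12750 = 398.032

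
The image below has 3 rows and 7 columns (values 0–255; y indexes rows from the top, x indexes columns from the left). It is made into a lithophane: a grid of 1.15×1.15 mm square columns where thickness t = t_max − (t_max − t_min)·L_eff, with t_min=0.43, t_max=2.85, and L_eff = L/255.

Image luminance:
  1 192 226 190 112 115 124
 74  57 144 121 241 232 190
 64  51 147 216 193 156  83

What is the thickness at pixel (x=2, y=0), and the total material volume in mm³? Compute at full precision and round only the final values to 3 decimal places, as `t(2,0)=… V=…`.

t(2,0)=0.705 V=42.390

span = t_max - t_min = 2.85 - 0.43 = 2.420
L(2,0) = 226, L_eff = 226/255 = 0.886275
t(2,0) = 2.85 - 2.420·0.886275 = 0.705
Σt over all 3·7 pixels = 817357/25500 ≈ 32.0532157
V = pitch²·Σt = 1.15²·817357/25500 = 42.390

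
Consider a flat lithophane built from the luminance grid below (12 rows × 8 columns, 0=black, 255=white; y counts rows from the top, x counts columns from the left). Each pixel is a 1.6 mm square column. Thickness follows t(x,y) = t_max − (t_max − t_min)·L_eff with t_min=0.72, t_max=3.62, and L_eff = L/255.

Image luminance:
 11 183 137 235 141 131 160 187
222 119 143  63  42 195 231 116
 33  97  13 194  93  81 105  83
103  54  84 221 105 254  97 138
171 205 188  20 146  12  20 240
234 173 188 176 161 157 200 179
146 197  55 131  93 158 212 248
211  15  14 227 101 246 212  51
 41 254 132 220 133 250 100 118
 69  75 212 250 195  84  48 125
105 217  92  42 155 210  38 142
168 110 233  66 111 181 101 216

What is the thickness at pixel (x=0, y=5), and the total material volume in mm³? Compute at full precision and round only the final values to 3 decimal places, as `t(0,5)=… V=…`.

t(0,5)=0.959 V=500.954

span = t_max - t_min = 3.62 - 0.72 = 2.900
L(0,5) = 234, L_eff = 234/255 = 0.917647
t(0,5) = 3.62 - 2.900·0.917647 = 0.959
Σt over all 12·8 pixels = 498997/2550 ≈ 195.6850980
V = pitch²·Σt = 1.6²·498997/2550 = 500.954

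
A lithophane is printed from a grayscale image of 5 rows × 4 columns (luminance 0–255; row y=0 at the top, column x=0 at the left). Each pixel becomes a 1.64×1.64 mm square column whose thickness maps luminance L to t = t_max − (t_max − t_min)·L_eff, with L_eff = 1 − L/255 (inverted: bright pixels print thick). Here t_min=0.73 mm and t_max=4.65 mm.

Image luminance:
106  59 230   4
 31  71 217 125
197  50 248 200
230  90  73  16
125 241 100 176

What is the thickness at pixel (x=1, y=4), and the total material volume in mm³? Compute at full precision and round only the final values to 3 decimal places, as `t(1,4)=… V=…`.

span = t_max - t_min = 4.65 - 0.73 = 3.920
L(1,4) = 241, L_eff = 1 - 241/255 = 0.054902 (inverted)
t(1,4) = 4.65 - 3.920·0.054902 = 4.435
Σt over all 5·4 pixels = 115599/2125 ≈ 54.3995294
V = pitch²·Σt = 1.64²·115599/2125 = 146.313

t(1,4)=4.435 V=146.313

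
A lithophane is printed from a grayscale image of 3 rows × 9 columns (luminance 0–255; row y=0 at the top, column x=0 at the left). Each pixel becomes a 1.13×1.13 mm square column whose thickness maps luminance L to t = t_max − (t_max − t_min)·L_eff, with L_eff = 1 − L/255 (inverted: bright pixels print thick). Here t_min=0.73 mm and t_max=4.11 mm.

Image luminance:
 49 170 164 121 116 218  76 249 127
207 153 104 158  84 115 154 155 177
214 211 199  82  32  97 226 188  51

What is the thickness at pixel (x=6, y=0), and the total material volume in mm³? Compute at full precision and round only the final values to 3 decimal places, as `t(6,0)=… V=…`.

span = t_max - t_min = 4.11 - 0.73 = 3.380
L(6,0) = 76, L_eff = 1 - 76/255 = 0.701961 (inverted)
t(6,0) = 4.11 - 3.380·0.701961 = 1.737
Σt over all 3·9 pixels = 606597/8500 ≈ 71.3643529
V = pitch²·Σt = 1.13²·606597/8500 = 91.125

t(6,0)=1.737 V=91.125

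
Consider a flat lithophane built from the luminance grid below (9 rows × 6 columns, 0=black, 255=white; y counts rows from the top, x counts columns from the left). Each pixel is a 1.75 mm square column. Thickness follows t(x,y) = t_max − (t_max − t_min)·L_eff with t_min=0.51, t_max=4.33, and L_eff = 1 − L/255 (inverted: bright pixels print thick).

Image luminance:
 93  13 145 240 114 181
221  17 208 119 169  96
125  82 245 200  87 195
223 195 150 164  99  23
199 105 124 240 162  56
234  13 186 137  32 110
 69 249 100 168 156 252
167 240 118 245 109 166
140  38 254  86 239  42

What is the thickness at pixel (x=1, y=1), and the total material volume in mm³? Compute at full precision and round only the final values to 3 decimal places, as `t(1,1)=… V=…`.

t(1,1)=0.765 V=444.020

span = t_max - t_min = 4.33 - 0.51 = 3.820
L(1,1) = 17, L_eff = 1 - 17/255 = 0.933333 (inverted)
t(1,1) = 4.33 - 3.820·0.933333 = 0.765
Σt over all 9·6 pixels = 73943/510 ≈ 144.9862745
V = pitch²·Σt = 1.75²·73943/510 = 444.020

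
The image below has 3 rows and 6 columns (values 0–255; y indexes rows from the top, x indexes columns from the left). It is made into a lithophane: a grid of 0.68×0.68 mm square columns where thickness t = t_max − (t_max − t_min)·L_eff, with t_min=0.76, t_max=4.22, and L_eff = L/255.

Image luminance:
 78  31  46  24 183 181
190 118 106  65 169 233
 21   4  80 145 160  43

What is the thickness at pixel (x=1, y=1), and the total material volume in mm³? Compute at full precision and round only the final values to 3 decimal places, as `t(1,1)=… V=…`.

t(1,1)=2.619 V=23.347

span = t_max - t_min = 4.22 - 0.76 = 3.460
L(1,1) = 118, L_eff = 118/255 = 0.462745
t(1,1) = 4.22 - 3.460·0.462745 = 2.619
Σt over all 3·6 pixels = 643769/12750 ≈ 50.4916863
V = pitch²·Σt = 0.68²·643769/12750 = 23.347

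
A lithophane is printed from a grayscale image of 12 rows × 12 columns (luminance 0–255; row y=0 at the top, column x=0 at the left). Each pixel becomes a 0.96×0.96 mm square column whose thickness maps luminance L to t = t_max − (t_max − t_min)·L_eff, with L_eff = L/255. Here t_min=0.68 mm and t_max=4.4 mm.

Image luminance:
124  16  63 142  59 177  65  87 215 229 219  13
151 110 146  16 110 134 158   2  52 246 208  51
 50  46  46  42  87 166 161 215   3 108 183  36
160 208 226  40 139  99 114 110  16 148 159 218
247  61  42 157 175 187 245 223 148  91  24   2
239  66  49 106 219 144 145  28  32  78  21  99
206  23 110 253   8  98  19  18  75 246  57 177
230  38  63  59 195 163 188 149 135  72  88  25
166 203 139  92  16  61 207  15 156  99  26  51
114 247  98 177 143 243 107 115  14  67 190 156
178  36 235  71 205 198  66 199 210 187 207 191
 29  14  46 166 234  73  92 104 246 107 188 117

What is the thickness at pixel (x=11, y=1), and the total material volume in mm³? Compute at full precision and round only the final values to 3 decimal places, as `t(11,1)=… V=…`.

t(11,1)=3.656 V=350.031

span = t_max - t_min = 4.4 - 0.68 = 3.720
L(11,1) = 51, L_eff = 51/255 = 0.200000
t(11,1) = 4.4 - 3.720·0.200000 = 3.656
Σt over all 12·12 pixels = 807093/2125 ≈ 379.8084706
V = pitch²·Σt = 0.96²·807093/2125 = 350.031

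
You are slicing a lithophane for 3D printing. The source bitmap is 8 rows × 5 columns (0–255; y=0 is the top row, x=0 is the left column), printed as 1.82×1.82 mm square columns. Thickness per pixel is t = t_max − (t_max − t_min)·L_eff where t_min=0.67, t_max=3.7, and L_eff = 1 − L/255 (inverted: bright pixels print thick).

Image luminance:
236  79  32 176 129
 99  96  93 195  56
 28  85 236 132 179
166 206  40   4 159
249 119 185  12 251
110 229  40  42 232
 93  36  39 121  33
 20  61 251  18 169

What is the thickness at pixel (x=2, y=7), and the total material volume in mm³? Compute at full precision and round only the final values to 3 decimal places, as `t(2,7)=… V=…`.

span = t_max - t_min = 3.7 - 0.67 = 3.030
L(2,7) = 251, L_eff = 1 - 251/255 = 0.015686 (inverted)
t(2,7) = 3.7 - 3.030·0.015686 = 3.652
Σt over all 8·5 pixels = 176534/2125 ≈ 83.0748235
V = pitch²·Σt = 1.82²·176534/2125 = 275.177

t(2,7)=3.652 V=275.177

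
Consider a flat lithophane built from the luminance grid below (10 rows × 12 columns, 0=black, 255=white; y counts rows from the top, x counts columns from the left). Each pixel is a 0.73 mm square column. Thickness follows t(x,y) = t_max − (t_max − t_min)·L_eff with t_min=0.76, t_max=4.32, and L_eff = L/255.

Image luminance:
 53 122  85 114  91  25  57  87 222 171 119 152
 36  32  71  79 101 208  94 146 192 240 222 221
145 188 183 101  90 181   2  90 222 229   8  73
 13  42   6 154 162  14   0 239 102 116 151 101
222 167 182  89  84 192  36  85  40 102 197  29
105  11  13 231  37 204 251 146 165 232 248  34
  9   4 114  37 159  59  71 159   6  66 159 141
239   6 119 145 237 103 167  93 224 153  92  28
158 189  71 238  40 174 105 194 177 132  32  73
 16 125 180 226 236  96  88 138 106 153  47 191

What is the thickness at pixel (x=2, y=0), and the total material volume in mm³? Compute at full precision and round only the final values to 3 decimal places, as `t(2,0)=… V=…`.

span = t_max - t_min = 4.32 - 0.76 = 3.560
L(2,0) = 85, L_eff = 85/255 = 0.333333
t(2,0) = 4.32 - 3.560·0.333333 = 3.133
Σt over all 10·12 pixels = 2020619/6375 ≈ 316.9598431
V = pitch²·Σt = 0.73²·2020619/6375 = 168.908

t(2,0)=3.133 V=168.908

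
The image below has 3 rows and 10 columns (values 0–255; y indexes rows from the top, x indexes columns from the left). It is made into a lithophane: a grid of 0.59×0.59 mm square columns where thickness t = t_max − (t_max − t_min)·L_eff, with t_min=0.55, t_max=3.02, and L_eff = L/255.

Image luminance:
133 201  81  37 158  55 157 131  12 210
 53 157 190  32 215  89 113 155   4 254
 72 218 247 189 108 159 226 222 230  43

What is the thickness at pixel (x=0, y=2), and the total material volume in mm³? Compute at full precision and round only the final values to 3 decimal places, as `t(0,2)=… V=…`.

span = t_max - t_min = 3.02 - 0.55 = 2.470
L(0,2) = 72, L_eff = 72/255 = 0.282353
t(0,2) = 3.02 - 2.470·0.282353 = 2.323
Σt over all 3·10 pixels = 1285003/25500 ≈ 50.3922745
V = pitch²·Σt = 0.59²·1285003/25500 = 17.542

t(0,2)=2.323 V=17.542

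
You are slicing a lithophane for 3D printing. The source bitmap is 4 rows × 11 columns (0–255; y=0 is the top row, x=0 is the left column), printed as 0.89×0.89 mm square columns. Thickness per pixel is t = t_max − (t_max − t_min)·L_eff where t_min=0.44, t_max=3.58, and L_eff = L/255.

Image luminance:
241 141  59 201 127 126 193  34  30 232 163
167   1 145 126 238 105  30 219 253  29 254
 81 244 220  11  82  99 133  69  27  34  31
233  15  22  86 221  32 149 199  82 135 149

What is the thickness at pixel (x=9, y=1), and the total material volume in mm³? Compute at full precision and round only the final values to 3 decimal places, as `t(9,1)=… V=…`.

t(9,1)=3.223 V=71.438

span = t_max - t_min = 3.58 - 0.44 = 3.140
L(9,1) = 29, L_eff = 29/255 = 0.113725
t(9,1) = 3.58 - 3.140·0.113725 = 3.223
Σt over all 4·11 pixels = 574952/6375 ≈ 90.1885490
V = pitch²·Σt = 0.89²·574952/6375 = 71.438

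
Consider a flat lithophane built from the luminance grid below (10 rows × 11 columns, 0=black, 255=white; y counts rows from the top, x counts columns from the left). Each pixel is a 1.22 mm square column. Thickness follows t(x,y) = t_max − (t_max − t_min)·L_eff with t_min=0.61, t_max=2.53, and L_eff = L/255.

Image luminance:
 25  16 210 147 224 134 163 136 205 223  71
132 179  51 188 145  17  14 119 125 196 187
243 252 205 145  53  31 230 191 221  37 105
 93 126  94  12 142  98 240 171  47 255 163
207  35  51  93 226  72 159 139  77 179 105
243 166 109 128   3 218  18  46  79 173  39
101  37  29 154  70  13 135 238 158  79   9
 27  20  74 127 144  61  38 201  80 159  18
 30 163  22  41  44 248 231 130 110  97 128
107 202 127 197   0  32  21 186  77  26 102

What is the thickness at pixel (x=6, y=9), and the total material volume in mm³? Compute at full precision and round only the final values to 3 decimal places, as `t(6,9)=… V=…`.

span = t_max - t_min = 2.53 - 0.61 = 1.920
L(6,9) = 21, L_eff = 21/255 = 0.082353
t(6,9) = 2.53 - 1.920·0.082353 = 2.372
Σt over all 10·11 pixels = 769367/4250 ≈ 181.0275294
V = pitch²·Σt = 1.22²·769367/4250 = 269.441

t(6,9)=2.372 V=269.441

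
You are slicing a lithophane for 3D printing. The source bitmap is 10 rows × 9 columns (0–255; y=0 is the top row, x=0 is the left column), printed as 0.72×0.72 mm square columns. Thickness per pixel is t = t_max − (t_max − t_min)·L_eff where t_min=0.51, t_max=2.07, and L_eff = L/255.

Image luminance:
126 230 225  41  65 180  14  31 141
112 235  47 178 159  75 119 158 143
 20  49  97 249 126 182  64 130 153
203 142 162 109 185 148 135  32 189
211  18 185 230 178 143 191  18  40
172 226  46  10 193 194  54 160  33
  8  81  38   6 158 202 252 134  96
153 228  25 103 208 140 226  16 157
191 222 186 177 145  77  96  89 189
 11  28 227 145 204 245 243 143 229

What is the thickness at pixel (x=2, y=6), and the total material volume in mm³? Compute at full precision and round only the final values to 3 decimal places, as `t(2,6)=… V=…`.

t(2,6)=1.838 V=58.413

span = t_max - t_min = 2.07 - 0.51 = 1.560
L(2,6) = 38, L_eff = 38/255 = 0.149020
t(2,6) = 2.07 - 1.560·0.149020 = 1.838
Σt over all 10·9 pixels = 478891/4250 ≈ 112.6802353
V = pitch²·Σt = 0.72²·478891/4250 = 58.413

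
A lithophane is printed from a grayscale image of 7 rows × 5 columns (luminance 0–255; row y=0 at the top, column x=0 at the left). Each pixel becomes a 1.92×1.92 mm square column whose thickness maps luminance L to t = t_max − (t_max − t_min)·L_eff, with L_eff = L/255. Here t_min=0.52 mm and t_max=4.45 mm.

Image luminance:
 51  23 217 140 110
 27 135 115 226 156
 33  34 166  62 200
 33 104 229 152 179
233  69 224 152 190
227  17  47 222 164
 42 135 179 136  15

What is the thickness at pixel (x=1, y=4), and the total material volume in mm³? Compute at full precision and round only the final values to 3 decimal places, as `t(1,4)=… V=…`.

span = t_max - t_min = 4.45 - 0.52 = 3.930
L(1,4) = 69, L_eff = 69/255 = 0.270588
t(1,4) = 4.45 - 3.930·0.270588 = 3.387
Σt over all 7·5 pixels = 741711/8500 ≈ 87.2601176
V = pitch²·Σt = 1.92²·741711/8500 = 321.676

t(1,4)=3.387 V=321.676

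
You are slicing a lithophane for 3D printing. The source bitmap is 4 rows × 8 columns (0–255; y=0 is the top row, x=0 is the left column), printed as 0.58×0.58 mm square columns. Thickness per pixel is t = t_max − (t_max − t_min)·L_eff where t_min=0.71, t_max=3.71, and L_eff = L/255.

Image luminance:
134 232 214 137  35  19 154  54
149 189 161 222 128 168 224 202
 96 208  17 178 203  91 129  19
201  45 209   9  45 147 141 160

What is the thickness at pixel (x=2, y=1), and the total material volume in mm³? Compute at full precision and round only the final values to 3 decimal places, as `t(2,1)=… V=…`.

span = t_max - t_min = 3.71 - 0.71 = 3.000
L(2,1) = 161, L_eff = 161/255 = 0.631373
t(2,1) = 3.71 - 3.000·0.631373 = 1.816
Σt over all 4·8 pixels = 28856/425 ≈ 67.8964706
V = pitch²·Σt = 0.58²·28856/425 = 22.840

t(2,1)=1.816 V=22.840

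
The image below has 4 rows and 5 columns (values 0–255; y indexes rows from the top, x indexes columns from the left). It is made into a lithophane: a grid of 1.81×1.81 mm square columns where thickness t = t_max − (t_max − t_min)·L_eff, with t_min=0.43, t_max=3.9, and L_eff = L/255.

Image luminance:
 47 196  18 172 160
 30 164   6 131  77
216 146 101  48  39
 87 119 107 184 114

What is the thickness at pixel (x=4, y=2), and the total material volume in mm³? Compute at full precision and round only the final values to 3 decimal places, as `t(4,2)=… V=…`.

t(4,2)=3.369 V=159.152

span = t_max - t_min = 3.9 - 0.43 = 3.470
L(4,2) = 39, L_eff = 39/255 = 0.152941
t(4,2) = 3.9 - 3.470·0.152941 = 3.369
Σt over all 4·5 pixels = 619393/12750 ≈ 48.5798431
V = pitch²·Σt = 1.81²·619393/12750 = 159.152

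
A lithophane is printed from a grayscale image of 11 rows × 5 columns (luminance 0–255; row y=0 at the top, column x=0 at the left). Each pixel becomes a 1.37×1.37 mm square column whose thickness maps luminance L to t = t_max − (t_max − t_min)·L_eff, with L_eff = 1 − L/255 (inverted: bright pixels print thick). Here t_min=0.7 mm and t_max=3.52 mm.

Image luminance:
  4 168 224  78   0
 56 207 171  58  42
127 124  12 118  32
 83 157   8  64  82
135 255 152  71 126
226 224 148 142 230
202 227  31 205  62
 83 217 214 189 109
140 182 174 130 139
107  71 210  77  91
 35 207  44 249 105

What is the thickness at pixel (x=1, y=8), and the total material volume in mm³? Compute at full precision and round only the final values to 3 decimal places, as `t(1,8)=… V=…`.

span = t_max - t_min = 3.52 - 0.7 = 2.820
L(1,8) = 182, L_eff = 1 - 182/255 = 0.286275 (inverted)
t(1,8) = 3.52 - 2.820·0.286275 = 2.713
Σt over all 11·5 pixels = 493753/4250 ≈ 116.1771765
V = pitch²·Σt = 1.37²·493753/4250 = 218.053

t(1,8)=2.713 V=218.053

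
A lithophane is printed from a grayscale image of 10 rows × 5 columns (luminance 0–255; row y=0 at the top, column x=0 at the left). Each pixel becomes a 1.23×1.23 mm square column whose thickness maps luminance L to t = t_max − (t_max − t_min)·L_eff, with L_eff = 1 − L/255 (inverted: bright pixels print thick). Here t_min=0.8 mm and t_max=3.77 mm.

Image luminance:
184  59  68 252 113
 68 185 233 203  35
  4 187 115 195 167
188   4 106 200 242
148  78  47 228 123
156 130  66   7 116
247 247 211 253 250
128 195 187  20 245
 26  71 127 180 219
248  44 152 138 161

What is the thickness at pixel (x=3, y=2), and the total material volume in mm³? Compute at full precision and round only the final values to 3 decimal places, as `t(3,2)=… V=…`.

span = t_max - t_min = 3.77 - 0.8 = 2.970
L(3,2) = 195, L_eff = 1 - 195/255 = 0.235294 (inverted)
t(3,2) = 3.77 - 2.970·0.235294 = 3.071
Σt over all 10·5 pixels = 264586/2125 ≈ 124.5110588
V = pitch²·Σt = 1.23²·264586/2125 = 188.373

t(3,2)=3.071 V=188.373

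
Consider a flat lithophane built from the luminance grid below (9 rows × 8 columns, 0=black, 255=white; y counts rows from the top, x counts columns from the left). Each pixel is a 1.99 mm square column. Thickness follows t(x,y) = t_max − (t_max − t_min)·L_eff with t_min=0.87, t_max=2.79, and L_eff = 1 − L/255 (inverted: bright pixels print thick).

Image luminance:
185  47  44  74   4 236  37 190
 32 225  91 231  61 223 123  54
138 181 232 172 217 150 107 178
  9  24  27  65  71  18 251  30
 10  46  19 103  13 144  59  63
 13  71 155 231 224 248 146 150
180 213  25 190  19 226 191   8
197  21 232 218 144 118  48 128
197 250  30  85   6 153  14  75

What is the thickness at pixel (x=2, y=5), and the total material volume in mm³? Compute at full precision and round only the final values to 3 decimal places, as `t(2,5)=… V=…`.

t(2,5)=2.037 V=498.227

span = t_max - t_min = 2.79 - 0.87 = 1.920
L(2,5) = 155, L_eff = 1 - 155/255 = 0.392157 (inverted)
t(2,5) = 2.79 - 1.920·0.392157 = 2.037
Σt over all 9·8 pixels = 10694/85 ≈ 125.8117647
V = pitch²·Σt = 1.99²·10694/85 = 498.227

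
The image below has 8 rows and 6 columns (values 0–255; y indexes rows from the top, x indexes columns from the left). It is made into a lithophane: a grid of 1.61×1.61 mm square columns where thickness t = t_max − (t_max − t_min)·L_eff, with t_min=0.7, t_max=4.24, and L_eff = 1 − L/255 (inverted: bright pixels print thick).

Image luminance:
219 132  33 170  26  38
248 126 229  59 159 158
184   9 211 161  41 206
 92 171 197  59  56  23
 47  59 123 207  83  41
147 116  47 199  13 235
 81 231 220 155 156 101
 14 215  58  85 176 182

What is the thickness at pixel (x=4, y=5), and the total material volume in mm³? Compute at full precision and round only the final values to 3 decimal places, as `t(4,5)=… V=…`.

t(4,5)=0.880 V=302.929

span = t_max - t_min = 4.24 - 0.7 = 3.540
L(4,5) = 13, L_eff = 1 - 13/255 = 0.949020 (inverted)
t(4,5) = 4.24 - 3.540·0.949020 = 0.880
Σt over all 8·6 pixels = 248341/2125 ≈ 116.8663529
V = pitch²·Σt = 1.61²·248341/2125 = 302.929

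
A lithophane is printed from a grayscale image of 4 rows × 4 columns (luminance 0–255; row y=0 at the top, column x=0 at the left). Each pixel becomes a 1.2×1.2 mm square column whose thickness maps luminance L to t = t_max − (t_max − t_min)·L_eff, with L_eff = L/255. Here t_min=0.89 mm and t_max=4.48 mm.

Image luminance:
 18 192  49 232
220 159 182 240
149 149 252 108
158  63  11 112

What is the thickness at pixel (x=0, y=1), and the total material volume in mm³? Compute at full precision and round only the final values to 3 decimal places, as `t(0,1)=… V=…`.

span = t_max - t_min = 4.48 - 0.89 = 3.590
L(0,1) = 220, L_eff = 220/255 = 0.862745
t(0,1) = 4.48 - 3.590·0.862745 = 1.383
Σt over all 4·4 pixels = 502147/12750 ≈ 39.3840784
V = pitch²·Σt = 1.2²·502147/12750 = 56.713

t(0,1)=1.383 V=56.713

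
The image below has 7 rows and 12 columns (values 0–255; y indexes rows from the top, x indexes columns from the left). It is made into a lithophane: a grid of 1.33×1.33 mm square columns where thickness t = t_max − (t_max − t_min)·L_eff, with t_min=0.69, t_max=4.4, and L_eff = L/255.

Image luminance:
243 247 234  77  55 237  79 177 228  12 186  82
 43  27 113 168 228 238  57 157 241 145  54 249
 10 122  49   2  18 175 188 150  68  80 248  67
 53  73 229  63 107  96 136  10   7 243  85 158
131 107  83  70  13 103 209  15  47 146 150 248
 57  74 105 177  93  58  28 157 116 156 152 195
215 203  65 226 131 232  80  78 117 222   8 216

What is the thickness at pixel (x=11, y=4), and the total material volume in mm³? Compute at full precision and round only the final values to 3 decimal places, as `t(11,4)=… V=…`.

t(11,4)=0.792 V=383.637

span = t_max - t_min = 4.4 - 0.69 = 3.710
L(11,4) = 248, L_eff = 248/255 = 0.972549
t(11,4) = 4.4 - 3.710·0.972549 = 0.792
Σt over all 7·12 pixels = 1843471/8500 ≈ 216.8789412
V = pitch²·Σt = 1.33²·1843471/8500 = 383.637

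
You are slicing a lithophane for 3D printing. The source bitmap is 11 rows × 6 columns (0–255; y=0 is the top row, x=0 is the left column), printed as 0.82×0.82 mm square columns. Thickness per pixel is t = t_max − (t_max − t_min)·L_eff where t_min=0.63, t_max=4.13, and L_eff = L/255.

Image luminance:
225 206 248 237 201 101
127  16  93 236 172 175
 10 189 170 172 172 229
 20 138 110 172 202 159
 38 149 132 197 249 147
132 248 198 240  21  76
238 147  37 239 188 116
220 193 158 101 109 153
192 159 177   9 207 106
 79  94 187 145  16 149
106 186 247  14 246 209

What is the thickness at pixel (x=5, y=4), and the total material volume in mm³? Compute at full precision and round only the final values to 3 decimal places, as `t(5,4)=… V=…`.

t(5,4)=2.112 V=90.679

span = t_max - t_min = 4.13 - 0.63 = 3.500
L(5,4) = 147, L_eff = 147/255 = 0.576471
t(5,4) = 4.13 - 3.500·0.576471 = 2.112
Σt over all 11·6 pixels = 343889/2550 ≈ 134.8584314
V = pitch²·Σt = 0.82²·343889/2550 = 90.679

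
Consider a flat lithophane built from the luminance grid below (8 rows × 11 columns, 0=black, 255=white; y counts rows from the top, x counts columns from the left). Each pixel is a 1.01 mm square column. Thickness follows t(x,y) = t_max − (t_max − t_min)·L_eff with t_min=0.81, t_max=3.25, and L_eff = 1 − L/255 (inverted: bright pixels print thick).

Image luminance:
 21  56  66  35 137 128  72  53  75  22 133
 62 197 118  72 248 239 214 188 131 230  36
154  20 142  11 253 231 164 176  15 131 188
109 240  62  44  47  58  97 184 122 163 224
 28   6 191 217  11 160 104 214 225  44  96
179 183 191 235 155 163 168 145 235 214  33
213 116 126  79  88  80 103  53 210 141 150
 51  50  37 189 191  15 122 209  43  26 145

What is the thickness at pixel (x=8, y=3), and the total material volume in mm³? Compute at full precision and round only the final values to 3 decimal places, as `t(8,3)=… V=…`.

span = t_max - t_min = 3.25 - 0.81 = 2.440
L(8,3) = 122, L_eff = 1 - 122/255 = 0.521569 (inverted)
t(8,3) = 3.25 - 2.440·0.521569 = 1.977
Σt over all 8·11 pixels = 1125532/6375 ≈ 176.5540392
V = pitch²·Σt = 1.01²·1125532/6375 = 180.103

t(8,3)=1.977 V=180.103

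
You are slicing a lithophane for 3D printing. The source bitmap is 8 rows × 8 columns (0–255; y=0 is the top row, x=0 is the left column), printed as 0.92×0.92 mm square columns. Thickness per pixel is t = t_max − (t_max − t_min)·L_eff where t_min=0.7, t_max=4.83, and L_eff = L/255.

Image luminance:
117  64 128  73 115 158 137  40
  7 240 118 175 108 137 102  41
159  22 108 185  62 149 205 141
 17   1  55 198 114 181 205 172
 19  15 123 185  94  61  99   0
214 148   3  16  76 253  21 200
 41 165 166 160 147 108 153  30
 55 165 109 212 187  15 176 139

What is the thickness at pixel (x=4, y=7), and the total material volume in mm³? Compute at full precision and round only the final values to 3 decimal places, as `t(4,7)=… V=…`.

span = t_max - t_min = 4.83 - 0.7 = 4.130
L(4,7) = 187, L_eff = 187/255 = 0.733333
t(4,7) = 4.83 - 4.130·0.733333 = 1.801
Σt over all 8·8 pixels = 4872203/25500 ≈ 191.0667843
V = pitch²·Σt = 0.92²·4872203/25500 = 161.719

t(4,7)=1.801 V=161.719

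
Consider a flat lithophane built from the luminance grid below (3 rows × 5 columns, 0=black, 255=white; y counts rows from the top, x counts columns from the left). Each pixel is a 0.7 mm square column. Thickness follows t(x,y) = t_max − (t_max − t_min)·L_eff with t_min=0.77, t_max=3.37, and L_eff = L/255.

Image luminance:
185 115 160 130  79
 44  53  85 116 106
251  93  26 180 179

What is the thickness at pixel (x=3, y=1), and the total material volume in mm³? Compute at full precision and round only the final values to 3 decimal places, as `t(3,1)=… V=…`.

t(3,1)=2.187 V=15.767

span = t_max - t_min = 3.37 - 0.77 = 2.600
L(3,1) = 116, L_eff = 116/255 = 0.454902
t(3,1) = 3.37 - 2.600·0.454902 = 2.187
Σt over all 3·5 pixels = 9653/300 ≈ 32.1766667
V = pitch²·Σt = 0.7²·9653/300 = 15.767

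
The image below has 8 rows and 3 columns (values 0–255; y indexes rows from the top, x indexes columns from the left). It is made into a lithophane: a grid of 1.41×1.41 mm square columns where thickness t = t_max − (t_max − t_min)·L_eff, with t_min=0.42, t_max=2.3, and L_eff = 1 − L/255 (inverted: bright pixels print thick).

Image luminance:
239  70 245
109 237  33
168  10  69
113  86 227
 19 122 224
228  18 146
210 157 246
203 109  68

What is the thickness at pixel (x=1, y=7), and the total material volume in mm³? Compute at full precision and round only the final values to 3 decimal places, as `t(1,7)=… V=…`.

t(1,7)=1.224 V=69.230

span = t_max - t_min = 2.3 - 0.42 = 1.880
L(1,7) = 109, L_eff = 1 - 109/255 = 0.572549 (inverted)
t(1,7) = 2.3 - 1.880·0.572549 = 1.224
Σt over all 8·3 pixels = 221992/6375 ≈ 34.8222745
V = pitch²·Σt = 1.41²·221992/6375 = 69.230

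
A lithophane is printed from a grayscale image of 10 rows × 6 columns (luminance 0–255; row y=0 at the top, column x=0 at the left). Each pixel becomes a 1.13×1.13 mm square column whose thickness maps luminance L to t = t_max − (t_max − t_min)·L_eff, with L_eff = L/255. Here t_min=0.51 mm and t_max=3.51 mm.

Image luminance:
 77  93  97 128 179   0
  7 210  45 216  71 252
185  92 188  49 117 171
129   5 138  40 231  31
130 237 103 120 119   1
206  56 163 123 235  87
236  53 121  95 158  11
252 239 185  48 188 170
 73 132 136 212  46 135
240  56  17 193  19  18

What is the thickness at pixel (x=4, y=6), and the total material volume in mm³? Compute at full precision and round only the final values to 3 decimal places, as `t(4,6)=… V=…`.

t(4,6)=1.651 V=158.291

span = t_max - t_min = 3.51 - 0.51 = 3.000
L(4,6) = 158, L_eff = 158/255 = 0.619608
t(4,6) = 3.51 - 3.000·0.619608 = 1.651
Σt over all 10·6 pixels = 10537/85 ≈ 123.9647059
V = pitch²·Σt = 1.13²·10537/85 = 158.291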